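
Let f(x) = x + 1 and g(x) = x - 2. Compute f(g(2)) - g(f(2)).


f(g(2)) = 1
g(f(2)) = 1
Difference = 0

0


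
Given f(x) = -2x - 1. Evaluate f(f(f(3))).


f(3) = -7
f(-7) = 13
f(13) = -27

-27


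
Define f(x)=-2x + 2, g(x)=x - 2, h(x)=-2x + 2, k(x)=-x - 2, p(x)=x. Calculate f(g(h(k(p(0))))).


p(0) = 0
k(0) = -2
h(-2) = 6
g(6) = 4
f(4) = -6

-6


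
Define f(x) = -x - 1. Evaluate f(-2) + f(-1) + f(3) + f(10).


-14


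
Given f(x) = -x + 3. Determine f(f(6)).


f(6) = -3
f(-3) = 6

6


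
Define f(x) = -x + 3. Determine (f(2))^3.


f(2) = 1
(1)^3 = 1

1


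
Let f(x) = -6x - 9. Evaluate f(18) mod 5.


f(18) = -117
-117 mod 5 = 3

3


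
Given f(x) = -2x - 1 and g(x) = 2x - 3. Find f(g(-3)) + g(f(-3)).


f(g(-3)) = 17
g(f(-3)) = 7
Sum = 24

24


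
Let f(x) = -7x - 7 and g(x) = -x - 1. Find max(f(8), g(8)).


f(8) = -63
g(8) = -9
max = -9

-9


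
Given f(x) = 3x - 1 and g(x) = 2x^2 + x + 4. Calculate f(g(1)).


g(1) = 7
f(7) = 20

20


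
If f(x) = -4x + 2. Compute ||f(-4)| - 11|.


f(-4) = 18
|18| = 18
|18 - 11| = 7

7


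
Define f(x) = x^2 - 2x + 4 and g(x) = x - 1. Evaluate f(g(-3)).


28


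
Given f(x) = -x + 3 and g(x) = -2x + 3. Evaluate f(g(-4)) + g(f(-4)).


f(g(-4)) = -8
g(f(-4)) = -11
Sum = -19

-19


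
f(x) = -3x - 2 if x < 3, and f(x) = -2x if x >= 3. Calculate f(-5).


13


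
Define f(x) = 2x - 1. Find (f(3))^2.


f(3) = 5
(5)^2 = 25

25


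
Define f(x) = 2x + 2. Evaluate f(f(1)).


f(1) = 4
f(4) = 10

10


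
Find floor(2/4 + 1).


2/4 = 0.5
0.5 + 1 = 1.5
floor(1.5) = 1

1


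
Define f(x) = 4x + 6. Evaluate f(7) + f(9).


f(7) = 34
f(9) = 42
Sum = 76

76


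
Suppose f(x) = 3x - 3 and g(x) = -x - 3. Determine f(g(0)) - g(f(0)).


f(g(0)) = -12
g(f(0)) = 0
Difference = -12

-12


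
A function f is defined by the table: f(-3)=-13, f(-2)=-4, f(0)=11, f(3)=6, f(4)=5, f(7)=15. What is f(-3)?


Reading from the table at x = -3

-13


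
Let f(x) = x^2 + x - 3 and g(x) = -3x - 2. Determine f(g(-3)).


g(-3) = 7
f(7) = 1*(7)^2 + 1*(7) - 3 = 53

53


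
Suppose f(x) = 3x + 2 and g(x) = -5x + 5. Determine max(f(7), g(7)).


f(7) = 23
g(7) = -30
max = 23

23


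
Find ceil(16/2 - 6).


16/2 = 8
8 - 6 = 2
ceil(2) = 2

2


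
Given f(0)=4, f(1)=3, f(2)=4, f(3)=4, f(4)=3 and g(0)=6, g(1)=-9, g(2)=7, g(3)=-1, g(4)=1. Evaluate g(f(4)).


f(4) = 3
g(3) = -1

-1


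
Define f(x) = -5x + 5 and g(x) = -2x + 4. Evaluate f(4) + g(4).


f(4) = -15
g(4) = -4
Sum = -19

-19


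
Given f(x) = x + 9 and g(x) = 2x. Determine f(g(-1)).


g(-1) = -2
f(-2) = 7

7


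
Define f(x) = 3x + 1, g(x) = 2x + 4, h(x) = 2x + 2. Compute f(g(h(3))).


h(3) = 8
g(8) = 20
f(20) = 61

61


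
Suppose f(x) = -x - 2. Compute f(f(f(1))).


f(1) = -3
f(-3) = 1
f(1) = -3

-3


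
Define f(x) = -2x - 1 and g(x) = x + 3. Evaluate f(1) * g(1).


f(1) = -3
g(1) = 4
Product = -12

-12


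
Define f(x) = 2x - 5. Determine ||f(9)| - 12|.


f(9) = 13
|13| = 13
|13 - 12| = 1

1


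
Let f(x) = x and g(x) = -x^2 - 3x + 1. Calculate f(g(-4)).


g(-4) = -3
f(-3) = -3

-3


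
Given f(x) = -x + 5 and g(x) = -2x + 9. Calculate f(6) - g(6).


2


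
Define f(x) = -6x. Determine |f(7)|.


f(7) = -42
|-42| = 42

42


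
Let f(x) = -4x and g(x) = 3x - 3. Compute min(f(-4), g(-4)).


f(-4) = 16
g(-4) = -15
min = -15

-15


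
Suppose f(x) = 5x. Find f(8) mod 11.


f(8) = 40
40 mod 11 = 7

7


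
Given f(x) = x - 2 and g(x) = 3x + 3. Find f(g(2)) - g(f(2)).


f(g(2)) = 7
g(f(2)) = 3
Difference = 4

4


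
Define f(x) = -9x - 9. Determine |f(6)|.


63


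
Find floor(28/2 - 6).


28/2 = 14
14 - 6 = 8
floor(8) = 8

8


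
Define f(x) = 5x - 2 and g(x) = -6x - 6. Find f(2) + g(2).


f(2) = 8
g(2) = -18
Sum = -10

-10


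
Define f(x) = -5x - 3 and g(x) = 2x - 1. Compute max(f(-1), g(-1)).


2


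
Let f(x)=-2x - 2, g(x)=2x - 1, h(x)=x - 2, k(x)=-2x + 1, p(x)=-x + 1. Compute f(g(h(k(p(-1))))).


p(-1) = 2
k(2) = -3
h(-3) = -5
g(-5) = -11
f(-11) = 20

20


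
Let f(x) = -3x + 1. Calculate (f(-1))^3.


f(-1) = 4
(4)^3 = 64

64


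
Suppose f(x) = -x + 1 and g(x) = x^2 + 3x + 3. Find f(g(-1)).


g(-1) = 1
f(1) = 0

0


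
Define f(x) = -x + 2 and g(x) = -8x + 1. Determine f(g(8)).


65


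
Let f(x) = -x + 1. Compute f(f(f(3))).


f(3) = -2
f(-2) = 3
f(3) = -2

-2


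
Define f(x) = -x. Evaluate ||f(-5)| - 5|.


f(-5) = 5
|5| = 5
|5 - 5| = 0

0


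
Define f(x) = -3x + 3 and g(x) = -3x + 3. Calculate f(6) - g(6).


f(6) = -15
g(6) = -15
Difference = 0

0


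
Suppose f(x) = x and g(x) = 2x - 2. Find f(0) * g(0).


f(0) = 0
g(0) = -2
Product = 0

0


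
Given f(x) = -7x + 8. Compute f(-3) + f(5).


f(-3) = 29
f(5) = -27
Sum = 2

2


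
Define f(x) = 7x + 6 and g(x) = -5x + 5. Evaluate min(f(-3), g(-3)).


f(-3) = -15
g(-3) = 20
min = -15

-15


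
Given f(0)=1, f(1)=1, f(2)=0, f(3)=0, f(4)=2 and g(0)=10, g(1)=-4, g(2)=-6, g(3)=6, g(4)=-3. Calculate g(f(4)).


-6


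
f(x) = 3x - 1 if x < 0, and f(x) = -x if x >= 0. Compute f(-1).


-1 satisfies x < 0
f(-1) = -4

-4


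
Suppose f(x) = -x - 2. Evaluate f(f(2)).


f(2) = -4
f(-4) = 2

2


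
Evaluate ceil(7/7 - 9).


7/7 = 1
1 - 9 = -8
ceil(-8) = -8

-8


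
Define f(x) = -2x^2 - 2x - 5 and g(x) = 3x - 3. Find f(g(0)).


g(0) = -3
f(-3) = (-2)*(-3)^2 - 2*(-3) - 5 = -17

-17


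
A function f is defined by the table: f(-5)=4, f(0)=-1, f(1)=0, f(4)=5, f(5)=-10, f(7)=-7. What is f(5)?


Reading from the table at x = 5

-10


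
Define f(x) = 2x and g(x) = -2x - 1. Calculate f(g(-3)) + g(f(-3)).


21


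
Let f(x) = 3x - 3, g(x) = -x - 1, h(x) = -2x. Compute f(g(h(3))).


h(3) = -6
g(-6) = 5
f(5) = 12

12


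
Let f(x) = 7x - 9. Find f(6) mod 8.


f(6) = 33
33 mod 8 = 1

1


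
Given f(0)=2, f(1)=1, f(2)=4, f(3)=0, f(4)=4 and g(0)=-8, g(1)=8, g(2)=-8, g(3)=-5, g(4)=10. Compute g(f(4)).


f(4) = 4
g(4) = 10

10


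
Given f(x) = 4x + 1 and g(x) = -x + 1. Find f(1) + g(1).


5


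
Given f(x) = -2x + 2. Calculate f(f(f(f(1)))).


f(1) = 0
f(0) = 2
f(2) = -2
f(-2) = 6

6


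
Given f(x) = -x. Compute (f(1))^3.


f(1) = -1
(-1)^3 = -1

-1


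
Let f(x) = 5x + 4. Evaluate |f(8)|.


44


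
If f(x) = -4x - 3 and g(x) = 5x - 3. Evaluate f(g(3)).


-51


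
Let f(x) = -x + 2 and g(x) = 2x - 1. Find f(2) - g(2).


f(2) = 0
g(2) = 3
Difference = -3

-3


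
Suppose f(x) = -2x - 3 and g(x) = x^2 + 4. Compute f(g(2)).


g(2) = 8
f(8) = -19

-19


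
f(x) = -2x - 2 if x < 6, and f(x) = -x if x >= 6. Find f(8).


8 satisfies x >= 6
f(8) = -8

-8


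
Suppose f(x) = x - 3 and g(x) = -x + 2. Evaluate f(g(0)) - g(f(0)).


f(g(0)) = -1
g(f(0)) = 5
Difference = -6

-6


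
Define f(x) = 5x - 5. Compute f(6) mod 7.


f(6) = 25
25 mod 7 = 4

4


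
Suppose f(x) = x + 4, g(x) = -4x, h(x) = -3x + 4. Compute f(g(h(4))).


h(4) = -8
g(-8) = 32
f(32) = 36

36


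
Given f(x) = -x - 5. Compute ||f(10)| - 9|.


f(10) = -15
|-15| = 15
|15 - 9| = 6

6


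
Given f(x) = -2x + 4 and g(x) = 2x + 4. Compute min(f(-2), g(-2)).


f(-2) = 8
g(-2) = 0
min = 0

0


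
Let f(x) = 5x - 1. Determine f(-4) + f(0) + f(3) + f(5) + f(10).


65


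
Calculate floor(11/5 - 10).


11/5 = 2.2
2.2 - 10 = -7.8
floor(-7.8) = -8

-8


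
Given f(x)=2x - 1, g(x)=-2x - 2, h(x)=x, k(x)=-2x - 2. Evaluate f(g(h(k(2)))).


k(2) = -6
h(-6) = -6
g(-6) = 10
f(10) = 19

19


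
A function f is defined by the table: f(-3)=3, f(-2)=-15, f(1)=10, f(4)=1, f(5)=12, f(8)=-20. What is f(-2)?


-15


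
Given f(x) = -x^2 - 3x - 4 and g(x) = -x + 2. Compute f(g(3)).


g(3) = -1
f(-1) = (-1)*(-1)^2 - 3*(-1) - 4 = -2

-2


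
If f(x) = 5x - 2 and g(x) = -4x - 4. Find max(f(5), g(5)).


f(5) = 23
g(5) = -24
max = 23

23


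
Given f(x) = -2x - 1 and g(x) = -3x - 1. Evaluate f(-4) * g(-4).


f(-4) = 7
g(-4) = 11
Product = 77

77


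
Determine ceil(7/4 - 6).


7/4 = 1.75
1.75 - 6 = -4.25
ceil(-4.25) = -4

-4


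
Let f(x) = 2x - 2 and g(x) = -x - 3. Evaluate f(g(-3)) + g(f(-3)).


3


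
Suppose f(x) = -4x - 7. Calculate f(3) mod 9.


f(3) = -19
-19 mod 9 = 8

8


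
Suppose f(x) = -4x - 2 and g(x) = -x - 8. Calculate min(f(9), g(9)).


f(9) = -38
g(9) = -17
min = -38

-38


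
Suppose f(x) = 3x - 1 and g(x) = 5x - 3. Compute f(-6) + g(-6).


f(-6) = -19
g(-6) = -33
Sum = -52

-52


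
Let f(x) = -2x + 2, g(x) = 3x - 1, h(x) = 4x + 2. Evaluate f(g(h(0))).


h(0) = 2
g(2) = 5
f(5) = -8

-8


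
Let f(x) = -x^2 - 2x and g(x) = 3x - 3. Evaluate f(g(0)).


-3


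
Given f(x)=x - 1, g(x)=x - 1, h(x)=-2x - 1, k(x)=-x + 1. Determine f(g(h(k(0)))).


k(0) = 1
h(1) = -3
g(-3) = -4
f(-4) = -5

-5


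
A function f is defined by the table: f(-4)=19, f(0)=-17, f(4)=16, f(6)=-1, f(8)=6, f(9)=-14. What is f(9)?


Reading from the table at x = 9

-14


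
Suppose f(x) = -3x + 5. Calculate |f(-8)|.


f(-8) = 29
|29| = 29

29


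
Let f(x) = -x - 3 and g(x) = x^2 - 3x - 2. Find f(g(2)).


g(2) = -4
f(-4) = 1

1


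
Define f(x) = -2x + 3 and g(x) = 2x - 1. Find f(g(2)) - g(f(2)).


f(g(2)) = -3
g(f(2)) = -3
Difference = 0

0


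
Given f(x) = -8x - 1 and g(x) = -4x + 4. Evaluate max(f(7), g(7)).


f(7) = -57
g(7) = -24
max = -24

-24


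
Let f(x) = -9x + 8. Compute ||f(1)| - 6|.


5


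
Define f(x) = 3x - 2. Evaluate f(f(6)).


f(6) = 16
f(16) = 46

46


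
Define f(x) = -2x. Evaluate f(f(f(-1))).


f(-1) = 2
f(2) = -4
f(-4) = 8

8


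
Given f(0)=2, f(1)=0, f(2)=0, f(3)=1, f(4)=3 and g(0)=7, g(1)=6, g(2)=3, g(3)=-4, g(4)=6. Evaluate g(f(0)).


f(0) = 2
g(2) = 3

3


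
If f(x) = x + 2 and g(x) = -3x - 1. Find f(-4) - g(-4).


f(-4) = -2
g(-4) = 11
Difference = -13

-13


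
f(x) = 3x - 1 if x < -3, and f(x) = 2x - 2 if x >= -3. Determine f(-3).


-3 satisfies x >= -3
f(-3) = -8

-8


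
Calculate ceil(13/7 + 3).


13/7 = 1.8571
1.8571 + 3 = 4.8571
ceil(4.8571) = 5

5


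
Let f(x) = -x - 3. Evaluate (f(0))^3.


-27


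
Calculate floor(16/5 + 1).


16/5 = 3.2
3.2 + 1 = 4.2
floor(4.2) = 4

4


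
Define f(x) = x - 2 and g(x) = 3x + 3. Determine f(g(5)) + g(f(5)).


f(g(5)) = 16
g(f(5)) = 12
Sum = 28

28


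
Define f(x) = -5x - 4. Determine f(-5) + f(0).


f(-5) = 21
f(0) = -4
Sum = 17

17


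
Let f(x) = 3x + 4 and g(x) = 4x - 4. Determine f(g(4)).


g(4) = 12
f(12) = 40

40


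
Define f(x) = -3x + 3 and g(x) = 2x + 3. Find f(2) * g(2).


f(2) = -3
g(2) = 7
Product = -21

-21


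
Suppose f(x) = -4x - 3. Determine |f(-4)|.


13


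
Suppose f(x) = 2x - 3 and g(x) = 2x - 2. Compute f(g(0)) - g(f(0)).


f(g(0)) = -7
g(f(0)) = -8
Difference = 1

1


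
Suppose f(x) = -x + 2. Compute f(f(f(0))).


f(0) = 2
f(2) = 0
f(0) = 2

2


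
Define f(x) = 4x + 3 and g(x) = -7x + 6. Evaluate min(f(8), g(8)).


f(8) = 35
g(8) = -50
min = -50

-50


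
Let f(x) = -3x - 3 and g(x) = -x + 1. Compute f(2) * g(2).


f(2) = -9
g(2) = -1
Product = 9

9


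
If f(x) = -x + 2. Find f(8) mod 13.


f(8) = -6
-6 mod 13 = 7

7


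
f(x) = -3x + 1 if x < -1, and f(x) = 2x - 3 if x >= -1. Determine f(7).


7 satisfies x >= -1
f(7) = 11

11


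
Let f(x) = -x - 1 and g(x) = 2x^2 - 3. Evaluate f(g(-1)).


g(-1) = -1
f(-1) = 0

0


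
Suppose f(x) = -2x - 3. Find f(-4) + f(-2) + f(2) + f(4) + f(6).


f(-4) = 5
f(-2) = 1
f(2) = -7
f(4) = -11
f(6) = -15
Sum = -27

-27


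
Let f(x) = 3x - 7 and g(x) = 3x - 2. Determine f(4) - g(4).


-5


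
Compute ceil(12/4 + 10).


12/4 = 3
3 + 10 = 13
ceil(13) = 13

13


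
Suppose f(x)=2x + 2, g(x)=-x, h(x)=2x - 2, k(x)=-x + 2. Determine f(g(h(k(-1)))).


-6


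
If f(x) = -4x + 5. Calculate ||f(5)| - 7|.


f(5) = -15
|-15| = 15
|15 - 7| = 8

8


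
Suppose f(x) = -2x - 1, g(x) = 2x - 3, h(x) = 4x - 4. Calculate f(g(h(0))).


h(0) = -4
g(-4) = -11
f(-11) = 21

21


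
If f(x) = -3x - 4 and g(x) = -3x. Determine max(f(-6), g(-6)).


f(-6) = 14
g(-6) = 18
max = 18

18


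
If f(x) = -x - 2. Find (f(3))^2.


25


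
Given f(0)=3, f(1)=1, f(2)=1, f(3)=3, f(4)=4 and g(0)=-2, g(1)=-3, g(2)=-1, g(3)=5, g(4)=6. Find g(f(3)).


f(3) = 3
g(3) = 5

5


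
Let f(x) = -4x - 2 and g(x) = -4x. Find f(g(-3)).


-50


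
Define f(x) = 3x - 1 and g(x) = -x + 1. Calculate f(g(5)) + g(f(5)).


f(g(5)) = -13
g(f(5)) = -13
Sum = -26

-26


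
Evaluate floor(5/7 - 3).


5/7 = 0.7143
0.7143 - 3 = -2.2857
floor(-2.2857) = -3

-3


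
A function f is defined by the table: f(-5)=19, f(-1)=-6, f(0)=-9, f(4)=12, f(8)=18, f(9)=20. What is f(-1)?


Reading from the table at x = -1

-6


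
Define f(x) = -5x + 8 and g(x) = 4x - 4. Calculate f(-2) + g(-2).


f(-2) = 18
g(-2) = -12
Sum = 6

6


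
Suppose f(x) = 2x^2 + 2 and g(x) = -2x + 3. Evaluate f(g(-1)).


g(-1) = 5
f(5) = 2*(5)^2 + 2 = 52

52


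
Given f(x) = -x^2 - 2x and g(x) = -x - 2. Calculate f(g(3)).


g(3) = -5
f(-5) = (-1)*(-5)^2 - 2*(-5) = -15

-15


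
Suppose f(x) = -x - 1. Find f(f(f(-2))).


f(-2) = 1
f(1) = -2
f(-2) = 1

1


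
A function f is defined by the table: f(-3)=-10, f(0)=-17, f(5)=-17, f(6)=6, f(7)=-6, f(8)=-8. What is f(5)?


-17


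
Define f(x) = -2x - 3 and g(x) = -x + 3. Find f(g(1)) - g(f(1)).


f(g(1)) = -7
g(f(1)) = 8
Difference = -15

-15


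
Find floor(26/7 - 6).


26/7 = 3.7143
3.7143 - 6 = -2.2857
floor(-2.2857) = -3

-3


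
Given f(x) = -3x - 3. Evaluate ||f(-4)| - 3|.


6


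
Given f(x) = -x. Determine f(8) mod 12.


f(8) = -8
-8 mod 12 = 4

4


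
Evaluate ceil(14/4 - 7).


-3


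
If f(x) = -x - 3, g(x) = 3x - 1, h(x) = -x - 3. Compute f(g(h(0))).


h(0) = -3
g(-3) = -10
f(-10) = 7

7


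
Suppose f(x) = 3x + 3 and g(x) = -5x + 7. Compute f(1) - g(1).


f(1) = 6
g(1) = 2
Difference = 4

4


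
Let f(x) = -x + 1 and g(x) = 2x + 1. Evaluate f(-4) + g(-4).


f(-4) = 5
g(-4) = -7
Sum = -2

-2


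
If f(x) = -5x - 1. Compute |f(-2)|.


f(-2) = 9
|9| = 9

9


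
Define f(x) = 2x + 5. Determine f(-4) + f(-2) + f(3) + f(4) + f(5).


f(-4) = -3
f(-2) = 1
f(3) = 11
f(4) = 13
f(5) = 15
Sum = 37

37


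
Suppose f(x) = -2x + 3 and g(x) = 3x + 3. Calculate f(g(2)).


g(2) = 9
f(9) = -15

-15


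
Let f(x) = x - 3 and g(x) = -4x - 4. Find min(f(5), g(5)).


f(5) = 2
g(5) = -24
min = -24

-24


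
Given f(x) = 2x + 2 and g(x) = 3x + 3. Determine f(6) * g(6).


294


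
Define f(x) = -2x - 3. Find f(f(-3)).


-9


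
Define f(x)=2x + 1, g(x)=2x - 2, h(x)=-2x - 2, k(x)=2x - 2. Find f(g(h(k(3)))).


-43


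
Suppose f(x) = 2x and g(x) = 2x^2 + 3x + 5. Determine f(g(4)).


g(4) = 49
f(49) = 98

98


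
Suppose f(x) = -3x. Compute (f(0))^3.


0


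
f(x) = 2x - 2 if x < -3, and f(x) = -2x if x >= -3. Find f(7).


-14


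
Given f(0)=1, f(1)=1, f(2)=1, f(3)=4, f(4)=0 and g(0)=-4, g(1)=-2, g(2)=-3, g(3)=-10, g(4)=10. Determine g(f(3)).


f(3) = 4
g(4) = 10

10


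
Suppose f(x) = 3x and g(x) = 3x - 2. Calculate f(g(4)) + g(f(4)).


64


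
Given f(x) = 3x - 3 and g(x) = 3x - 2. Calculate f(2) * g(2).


f(2) = 3
g(2) = 4
Product = 12

12


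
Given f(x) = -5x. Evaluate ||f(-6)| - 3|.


f(-6) = 30
|30| = 30
|30 - 3| = 27

27


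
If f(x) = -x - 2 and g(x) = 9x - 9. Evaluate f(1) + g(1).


f(1) = -3
g(1) = 0
Sum = -3

-3


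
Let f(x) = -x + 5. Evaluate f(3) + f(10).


f(3) = 2
f(10) = -5
Sum = -3

-3


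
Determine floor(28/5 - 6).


28/5 = 5.6
5.6 - 6 = -0.4
floor(-0.4) = -1

-1


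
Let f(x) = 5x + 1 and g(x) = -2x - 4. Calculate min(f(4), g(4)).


f(4) = 21
g(4) = -12
min = -12

-12


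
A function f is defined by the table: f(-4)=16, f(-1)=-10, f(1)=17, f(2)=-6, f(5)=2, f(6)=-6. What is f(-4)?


Reading from the table at x = -4

16


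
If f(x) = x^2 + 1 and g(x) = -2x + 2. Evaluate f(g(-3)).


g(-3) = 8
f(8) = 1*(8)^2 + 1 = 65

65


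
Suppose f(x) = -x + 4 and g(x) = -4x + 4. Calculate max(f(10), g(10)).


-6


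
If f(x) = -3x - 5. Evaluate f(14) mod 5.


f(14) = -47
-47 mod 5 = 3

3


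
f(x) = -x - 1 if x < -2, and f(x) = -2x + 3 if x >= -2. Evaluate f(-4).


3


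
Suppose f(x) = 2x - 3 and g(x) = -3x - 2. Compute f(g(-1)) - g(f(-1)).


-14


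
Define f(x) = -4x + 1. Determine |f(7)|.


f(7) = -27
|-27| = 27

27


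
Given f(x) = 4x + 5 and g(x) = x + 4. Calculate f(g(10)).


g(10) = 14
f(14) = 61

61


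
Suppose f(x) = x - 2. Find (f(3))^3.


f(3) = 1
(1)^3 = 1

1


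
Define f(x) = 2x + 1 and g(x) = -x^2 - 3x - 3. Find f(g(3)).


g(3) = -21
f(-21) = -41

-41


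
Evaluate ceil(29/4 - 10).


29/4 = 7.25
7.25 - 10 = -2.75
ceil(-2.75) = -2

-2


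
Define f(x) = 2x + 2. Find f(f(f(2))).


f(2) = 6
f(6) = 14
f(14) = 30

30


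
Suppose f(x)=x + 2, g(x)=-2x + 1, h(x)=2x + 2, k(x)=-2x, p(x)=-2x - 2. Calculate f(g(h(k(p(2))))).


p(2) = -6
k(-6) = 12
h(12) = 26
g(26) = -51
f(-51) = -49

-49


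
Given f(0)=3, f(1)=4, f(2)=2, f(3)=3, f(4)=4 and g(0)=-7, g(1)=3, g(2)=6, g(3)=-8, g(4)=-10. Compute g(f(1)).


f(1) = 4
g(4) = -10

-10


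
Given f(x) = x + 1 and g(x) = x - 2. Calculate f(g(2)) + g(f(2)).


2


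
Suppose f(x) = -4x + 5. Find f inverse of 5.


0


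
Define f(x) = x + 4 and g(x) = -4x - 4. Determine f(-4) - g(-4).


f(-4) = 0
g(-4) = 12
Difference = -12

-12


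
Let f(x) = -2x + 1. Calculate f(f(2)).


f(2) = -3
f(-3) = 7

7


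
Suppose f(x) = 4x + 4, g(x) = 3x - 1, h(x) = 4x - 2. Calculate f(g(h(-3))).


h(-3) = -14
g(-14) = -43
f(-43) = -168

-168


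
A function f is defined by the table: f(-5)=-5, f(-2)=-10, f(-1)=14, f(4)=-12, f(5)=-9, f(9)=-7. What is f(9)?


-7


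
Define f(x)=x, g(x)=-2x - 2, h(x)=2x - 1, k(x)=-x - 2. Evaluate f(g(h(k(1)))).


k(1) = -3
h(-3) = -7
g(-7) = 12
f(12) = 12

12


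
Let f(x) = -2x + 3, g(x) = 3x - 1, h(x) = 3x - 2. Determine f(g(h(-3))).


h(-3) = -11
g(-11) = -34
f(-34) = 71

71


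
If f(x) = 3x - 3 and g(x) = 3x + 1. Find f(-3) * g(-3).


96


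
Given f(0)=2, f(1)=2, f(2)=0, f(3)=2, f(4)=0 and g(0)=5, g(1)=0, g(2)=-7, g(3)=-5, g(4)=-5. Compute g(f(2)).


f(2) = 0
g(0) = 5

5


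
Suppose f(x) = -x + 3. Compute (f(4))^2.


f(4) = -1
(-1)^2 = 1

1


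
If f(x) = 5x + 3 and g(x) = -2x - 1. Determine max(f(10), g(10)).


f(10) = 53
g(10) = -21
max = 53

53


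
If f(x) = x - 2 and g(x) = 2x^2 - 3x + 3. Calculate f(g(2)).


g(2) = 5
f(5) = 3

3


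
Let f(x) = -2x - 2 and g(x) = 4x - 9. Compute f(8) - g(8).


-41


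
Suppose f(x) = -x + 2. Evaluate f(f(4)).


f(4) = -2
f(-2) = 4

4


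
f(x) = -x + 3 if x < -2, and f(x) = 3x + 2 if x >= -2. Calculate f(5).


5 satisfies x >= -2
f(5) = 17

17


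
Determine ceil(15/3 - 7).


15/3 = 5
5 - 7 = -2
ceil(-2) = -2

-2


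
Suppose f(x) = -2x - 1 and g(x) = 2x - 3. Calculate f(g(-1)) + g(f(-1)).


f(g(-1)) = 9
g(f(-1)) = -1
Sum = 8

8


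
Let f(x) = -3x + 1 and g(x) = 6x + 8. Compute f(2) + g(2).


f(2) = -5
g(2) = 20
Sum = 15

15


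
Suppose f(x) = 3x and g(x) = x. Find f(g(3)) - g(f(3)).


0


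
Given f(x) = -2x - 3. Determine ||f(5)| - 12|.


f(5) = -13
|-13| = 13
|13 - 12| = 1

1


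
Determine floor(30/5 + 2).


30/5 = 6
6 + 2 = 8
floor(8) = 8

8


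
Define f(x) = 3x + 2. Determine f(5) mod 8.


f(5) = 17
17 mod 8 = 1

1


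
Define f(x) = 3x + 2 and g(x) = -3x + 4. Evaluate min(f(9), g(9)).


f(9) = 29
g(9) = -23
min = -23

-23


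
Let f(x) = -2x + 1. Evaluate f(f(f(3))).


f(3) = -5
f(-5) = 11
f(11) = -21

-21


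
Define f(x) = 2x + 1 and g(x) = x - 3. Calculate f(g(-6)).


g(-6) = -9
f(-9) = -17

-17


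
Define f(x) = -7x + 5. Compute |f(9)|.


f(9) = -58
|-58| = 58

58


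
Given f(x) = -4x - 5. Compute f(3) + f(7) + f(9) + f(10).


-136


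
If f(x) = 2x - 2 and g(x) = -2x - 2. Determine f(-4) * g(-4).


-60


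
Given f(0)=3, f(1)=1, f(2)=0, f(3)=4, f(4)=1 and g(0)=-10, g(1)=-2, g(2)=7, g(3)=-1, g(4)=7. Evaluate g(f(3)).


f(3) = 4
g(4) = 7

7


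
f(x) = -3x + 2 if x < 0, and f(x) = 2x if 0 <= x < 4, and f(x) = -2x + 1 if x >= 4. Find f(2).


4


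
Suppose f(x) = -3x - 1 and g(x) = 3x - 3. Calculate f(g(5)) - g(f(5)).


f(g(5)) = -37
g(f(5)) = -51
Difference = 14

14


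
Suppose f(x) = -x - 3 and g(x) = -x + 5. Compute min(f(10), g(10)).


f(10) = -13
g(10) = -5
min = -13

-13


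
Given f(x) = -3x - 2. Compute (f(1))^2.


25


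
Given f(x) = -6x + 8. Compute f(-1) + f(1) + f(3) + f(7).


f(-1) = 14
f(1) = 2
f(3) = -10
f(7) = -34
Sum = -28

-28


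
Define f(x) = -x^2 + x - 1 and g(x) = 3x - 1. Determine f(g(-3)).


g(-3) = -10
f(-10) = (-1)*(-10)^2 + 1*(-10) - 1 = -111

-111


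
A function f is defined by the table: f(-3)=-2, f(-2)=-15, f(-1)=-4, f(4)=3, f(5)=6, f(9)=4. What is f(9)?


Reading from the table at x = 9

4


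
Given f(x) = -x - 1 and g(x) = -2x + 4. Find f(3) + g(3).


f(3) = -4
g(3) = -2
Sum = -6

-6


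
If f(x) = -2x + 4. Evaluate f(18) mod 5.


f(18) = -32
-32 mod 5 = 3

3


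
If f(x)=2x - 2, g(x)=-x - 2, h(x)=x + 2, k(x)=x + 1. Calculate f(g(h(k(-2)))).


k(-2) = -1
h(-1) = 1
g(1) = -3
f(-3) = -8

-8


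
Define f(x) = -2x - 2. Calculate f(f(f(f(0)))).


f(0) = -2
f(-2) = 2
f(2) = -6
f(-6) = 10

10


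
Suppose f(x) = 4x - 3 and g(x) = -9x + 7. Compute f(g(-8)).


g(-8) = 79
f(79) = 313

313


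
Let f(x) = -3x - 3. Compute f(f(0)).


f(0) = -3
f(-3) = 6

6


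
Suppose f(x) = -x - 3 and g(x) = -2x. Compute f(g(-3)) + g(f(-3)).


f(g(-3)) = -9
g(f(-3)) = 0
Sum = -9

-9


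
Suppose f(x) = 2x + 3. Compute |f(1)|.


f(1) = 5
|5| = 5

5


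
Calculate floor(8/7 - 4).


8/7 = 1.1429
1.1429 - 4 = -2.8571
floor(-2.8571) = -3

-3


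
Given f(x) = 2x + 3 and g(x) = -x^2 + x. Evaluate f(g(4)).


g(4) = -12
f(-12) = -21

-21


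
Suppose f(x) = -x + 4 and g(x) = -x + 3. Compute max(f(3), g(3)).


f(3) = 1
g(3) = 0
max = 1

1


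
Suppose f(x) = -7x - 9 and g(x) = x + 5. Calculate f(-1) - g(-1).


f(-1) = -2
g(-1) = 4
Difference = -6

-6


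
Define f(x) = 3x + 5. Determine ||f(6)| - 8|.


f(6) = 23
|23| = 23
|23 - 8| = 15

15


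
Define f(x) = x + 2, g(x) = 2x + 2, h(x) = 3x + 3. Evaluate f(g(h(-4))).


h(-4) = -9
g(-9) = -16
f(-16) = -14

-14


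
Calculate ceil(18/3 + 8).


18/3 = 6
6 + 8 = 14
ceil(14) = 14

14


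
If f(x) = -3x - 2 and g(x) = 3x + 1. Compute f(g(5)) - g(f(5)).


f(g(5)) = -50
g(f(5)) = -50
Difference = 0

0


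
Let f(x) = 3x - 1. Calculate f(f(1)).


f(1) = 2
f(2) = 5

5


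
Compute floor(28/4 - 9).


28/4 = 7
7 - 9 = -2
floor(-2) = -2

-2


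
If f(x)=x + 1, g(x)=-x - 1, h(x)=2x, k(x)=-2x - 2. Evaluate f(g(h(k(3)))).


16


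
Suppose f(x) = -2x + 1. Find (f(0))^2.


f(0) = 1
(1)^2 = 1

1


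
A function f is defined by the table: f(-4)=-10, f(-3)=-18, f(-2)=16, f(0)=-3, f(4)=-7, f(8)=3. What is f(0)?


Reading from the table at x = 0

-3


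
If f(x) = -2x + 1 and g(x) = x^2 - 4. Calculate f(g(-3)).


-9


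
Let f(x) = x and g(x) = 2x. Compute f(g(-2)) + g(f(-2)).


f(g(-2)) = -4
g(f(-2)) = -4
Sum = -8

-8


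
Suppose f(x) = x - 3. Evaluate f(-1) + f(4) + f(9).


f(-1) = -4
f(4) = 1
f(9) = 6
Sum = 3

3


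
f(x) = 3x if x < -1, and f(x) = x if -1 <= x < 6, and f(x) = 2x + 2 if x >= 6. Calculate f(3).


3 satisfies -1 <= x < 6
f(3) = 3

3


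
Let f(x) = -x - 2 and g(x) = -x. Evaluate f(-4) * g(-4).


f(-4) = 2
g(-4) = 4
Product = 8

8


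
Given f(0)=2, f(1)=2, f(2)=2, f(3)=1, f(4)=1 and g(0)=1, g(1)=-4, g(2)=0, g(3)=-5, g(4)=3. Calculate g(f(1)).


f(1) = 2
g(2) = 0

0


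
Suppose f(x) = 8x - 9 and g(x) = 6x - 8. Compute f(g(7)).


g(7) = 34
f(34) = 263

263


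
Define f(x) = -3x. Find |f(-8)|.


24


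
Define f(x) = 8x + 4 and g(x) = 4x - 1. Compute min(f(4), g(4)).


15


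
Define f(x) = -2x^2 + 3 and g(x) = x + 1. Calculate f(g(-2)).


1


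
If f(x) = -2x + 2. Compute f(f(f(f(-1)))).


f(-1) = 4
f(4) = -6
f(-6) = 14
f(14) = -26

-26


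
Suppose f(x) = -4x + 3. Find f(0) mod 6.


f(0) = 3
3 mod 6 = 3

3


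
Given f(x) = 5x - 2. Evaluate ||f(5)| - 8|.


f(5) = 23
|23| = 23
|23 - 8| = 15

15


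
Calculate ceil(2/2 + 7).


2/2 = 1
1 + 7 = 8
ceil(8) = 8

8


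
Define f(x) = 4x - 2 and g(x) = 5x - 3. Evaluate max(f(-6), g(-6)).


f(-6) = -26
g(-6) = -33
max = -26

-26


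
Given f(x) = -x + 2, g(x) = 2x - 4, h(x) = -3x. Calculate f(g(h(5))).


h(5) = -15
g(-15) = -34
f(-34) = 36

36


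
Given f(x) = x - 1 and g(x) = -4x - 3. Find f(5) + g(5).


f(5) = 4
g(5) = -23
Sum = -19

-19


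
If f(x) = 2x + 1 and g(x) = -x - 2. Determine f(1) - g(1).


f(1) = 3
g(1) = -3
Difference = 6

6


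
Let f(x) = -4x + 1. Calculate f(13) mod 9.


3


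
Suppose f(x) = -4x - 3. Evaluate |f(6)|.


f(6) = -27
|-27| = 27

27


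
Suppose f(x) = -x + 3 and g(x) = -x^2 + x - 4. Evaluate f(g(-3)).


g(-3) = -16
f(-16) = 19

19


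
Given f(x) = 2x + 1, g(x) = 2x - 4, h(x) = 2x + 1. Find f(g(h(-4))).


h(-4) = -7
g(-7) = -18
f(-18) = -35

-35


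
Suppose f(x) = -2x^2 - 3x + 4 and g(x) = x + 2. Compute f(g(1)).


g(1) = 3
f(3) = (-2)*(3)^2 - 3*(3) + 4 = -23

-23


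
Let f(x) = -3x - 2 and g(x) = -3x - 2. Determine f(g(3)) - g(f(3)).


f(g(3)) = 31
g(f(3)) = 31
Difference = 0

0


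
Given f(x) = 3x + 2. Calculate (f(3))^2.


f(3) = 11
(11)^2 = 121

121


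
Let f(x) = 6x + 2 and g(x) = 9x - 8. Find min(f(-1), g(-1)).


f(-1) = -4
g(-1) = -17
min = -17

-17


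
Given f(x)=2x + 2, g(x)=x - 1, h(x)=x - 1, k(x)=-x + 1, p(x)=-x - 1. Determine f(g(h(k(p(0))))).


p(0) = -1
k(-1) = 2
h(2) = 1
g(1) = 0
f(0) = 2

2


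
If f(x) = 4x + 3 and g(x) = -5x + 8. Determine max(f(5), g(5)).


f(5) = 23
g(5) = -17
max = 23

23


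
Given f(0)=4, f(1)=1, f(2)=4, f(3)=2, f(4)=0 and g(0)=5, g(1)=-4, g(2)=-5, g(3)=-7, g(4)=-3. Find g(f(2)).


f(2) = 4
g(4) = -3

-3


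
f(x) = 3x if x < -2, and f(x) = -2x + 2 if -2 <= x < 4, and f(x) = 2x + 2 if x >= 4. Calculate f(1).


0


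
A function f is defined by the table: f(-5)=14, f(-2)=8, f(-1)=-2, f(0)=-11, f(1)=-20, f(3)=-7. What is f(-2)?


Reading from the table at x = -2

8


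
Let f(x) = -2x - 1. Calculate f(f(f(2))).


f(2) = -5
f(-5) = 9
f(9) = -19

-19


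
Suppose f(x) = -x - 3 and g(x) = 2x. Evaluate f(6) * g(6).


-108


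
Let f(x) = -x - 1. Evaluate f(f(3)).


f(3) = -4
f(-4) = 3

3


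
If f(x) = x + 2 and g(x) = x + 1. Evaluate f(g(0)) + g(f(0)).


f(g(0)) = 3
g(f(0)) = 3
Sum = 6

6


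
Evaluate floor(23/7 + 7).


23/7 = 3.2857
3.2857 + 7 = 10.2857
floor(10.2857) = 10

10


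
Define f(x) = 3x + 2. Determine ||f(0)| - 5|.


f(0) = 2
|2| = 2
|2 - 5| = 3

3


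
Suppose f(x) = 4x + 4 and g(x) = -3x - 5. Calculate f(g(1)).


g(1) = -8
f(-8) = -28

-28


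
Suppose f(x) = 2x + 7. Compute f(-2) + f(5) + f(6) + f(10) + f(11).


95


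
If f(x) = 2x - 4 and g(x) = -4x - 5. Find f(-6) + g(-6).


f(-6) = -16
g(-6) = 19
Sum = 3

3


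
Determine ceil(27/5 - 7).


27/5 = 5.4
5.4 - 7 = -1.6
ceil(-1.6) = -1

-1


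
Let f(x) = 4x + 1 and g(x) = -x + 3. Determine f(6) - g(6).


f(6) = 25
g(6) = -3
Difference = 28

28


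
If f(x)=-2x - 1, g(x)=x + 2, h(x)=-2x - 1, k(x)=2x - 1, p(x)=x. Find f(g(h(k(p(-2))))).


p(-2) = -2
k(-2) = -5
h(-5) = 9
g(9) = 11
f(11) = -23

-23


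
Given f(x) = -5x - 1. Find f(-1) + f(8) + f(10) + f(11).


-144


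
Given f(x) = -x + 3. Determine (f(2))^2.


f(2) = 1
(1)^2 = 1

1


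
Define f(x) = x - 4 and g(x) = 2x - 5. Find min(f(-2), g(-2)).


f(-2) = -6
g(-2) = -9
min = -9

-9


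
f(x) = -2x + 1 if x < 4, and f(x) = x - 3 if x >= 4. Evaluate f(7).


7 satisfies x >= 4
f(7) = 4

4


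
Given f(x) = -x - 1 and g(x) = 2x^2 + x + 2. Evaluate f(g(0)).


g(0) = 2
f(2) = -3

-3


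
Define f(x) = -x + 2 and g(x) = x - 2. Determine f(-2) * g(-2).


f(-2) = 4
g(-2) = -4
Product = -16

-16


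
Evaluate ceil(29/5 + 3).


29/5 = 5.8
5.8 + 3 = 8.8
ceil(8.8) = 9

9


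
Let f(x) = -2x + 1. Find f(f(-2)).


f(-2) = 5
f(5) = -9

-9


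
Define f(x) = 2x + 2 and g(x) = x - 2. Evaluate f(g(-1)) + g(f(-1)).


f(g(-1)) = -4
g(f(-1)) = -2
Sum = -6

-6


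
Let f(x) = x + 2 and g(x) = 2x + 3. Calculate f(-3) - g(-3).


2


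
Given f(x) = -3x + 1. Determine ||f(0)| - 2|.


f(0) = 1
|1| = 1
|1 - 2| = 1

1


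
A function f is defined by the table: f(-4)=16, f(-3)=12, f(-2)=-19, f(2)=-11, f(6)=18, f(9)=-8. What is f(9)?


-8


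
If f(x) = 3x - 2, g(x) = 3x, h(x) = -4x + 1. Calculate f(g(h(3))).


h(3) = -11
g(-11) = -33
f(-33) = -101

-101


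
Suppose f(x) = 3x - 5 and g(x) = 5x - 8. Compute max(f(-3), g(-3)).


f(-3) = -14
g(-3) = -23
max = -14

-14


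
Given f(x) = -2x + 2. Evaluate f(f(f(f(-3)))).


f(-3) = 8
f(8) = -14
f(-14) = 30
f(30) = -58

-58


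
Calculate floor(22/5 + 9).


13


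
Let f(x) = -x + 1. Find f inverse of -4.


Solve -x + 1 = -4
x = (-4 - 1) / (-1) = 5

5


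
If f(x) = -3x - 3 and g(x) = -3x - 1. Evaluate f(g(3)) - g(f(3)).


f(g(3)) = 27
g(f(3)) = 35
Difference = -8

-8


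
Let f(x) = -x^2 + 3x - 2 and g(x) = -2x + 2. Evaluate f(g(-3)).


g(-3) = 8
f(8) = (-1)*(8)^2 + 3*(8) - 2 = -42

-42


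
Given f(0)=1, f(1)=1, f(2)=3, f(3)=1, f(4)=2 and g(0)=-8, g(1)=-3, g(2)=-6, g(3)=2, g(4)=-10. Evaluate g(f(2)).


f(2) = 3
g(3) = 2

2


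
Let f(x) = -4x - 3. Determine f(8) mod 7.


f(8) = -35
-35 mod 7 = 0

0


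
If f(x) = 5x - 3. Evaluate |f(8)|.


f(8) = 37
|37| = 37

37


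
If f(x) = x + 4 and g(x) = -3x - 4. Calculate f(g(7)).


-21


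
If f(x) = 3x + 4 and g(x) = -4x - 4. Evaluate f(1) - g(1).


f(1) = 7
g(1) = -8
Difference = 15

15


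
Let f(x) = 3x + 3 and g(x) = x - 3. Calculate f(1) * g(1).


-12


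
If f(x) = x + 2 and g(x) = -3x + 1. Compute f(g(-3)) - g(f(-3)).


f(g(-3)) = 12
g(f(-3)) = 4
Difference = 8

8


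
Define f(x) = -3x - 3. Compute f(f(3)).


f(3) = -12
f(-12) = 33

33


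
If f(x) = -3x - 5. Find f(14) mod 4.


f(14) = -47
-47 mod 4 = 1

1


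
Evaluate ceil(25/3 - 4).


25/3 = 8.3333
8.3333 - 4 = 4.3333
ceil(4.3333) = 5

5


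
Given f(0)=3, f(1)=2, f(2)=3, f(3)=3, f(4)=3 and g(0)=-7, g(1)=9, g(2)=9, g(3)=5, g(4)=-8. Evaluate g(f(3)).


f(3) = 3
g(3) = 5

5


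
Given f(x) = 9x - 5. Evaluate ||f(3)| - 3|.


f(3) = 22
|22| = 22
|22 - 3| = 19

19


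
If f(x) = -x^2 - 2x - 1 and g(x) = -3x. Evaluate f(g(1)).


-4


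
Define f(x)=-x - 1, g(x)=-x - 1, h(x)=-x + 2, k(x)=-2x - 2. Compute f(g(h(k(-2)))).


k(-2) = 2
h(2) = 0
g(0) = -1
f(-1) = 0

0


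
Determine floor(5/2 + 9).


5/2 = 2.5
2.5 + 9 = 11.5
floor(11.5) = 11

11


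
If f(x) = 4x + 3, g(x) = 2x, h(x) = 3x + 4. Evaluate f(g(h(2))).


h(2) = 10
g(10) = 20
f(20) = 83

83


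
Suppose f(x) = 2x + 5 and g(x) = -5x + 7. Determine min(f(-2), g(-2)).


f(-2) = 1
g(-2) = 17
min = 1

1


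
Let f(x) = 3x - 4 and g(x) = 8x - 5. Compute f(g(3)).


g(3) = 19
f(19) = 53

53


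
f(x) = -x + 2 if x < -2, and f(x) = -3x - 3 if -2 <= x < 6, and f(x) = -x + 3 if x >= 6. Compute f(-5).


-5 satisfies x < -2
f(-5) = 7

7


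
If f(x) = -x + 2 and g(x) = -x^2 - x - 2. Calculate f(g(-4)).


g(-4) = -14
f(-14) = 16

16


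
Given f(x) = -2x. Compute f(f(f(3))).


f(3) = -6
f(-6) = 12
f(12) = -24

-24


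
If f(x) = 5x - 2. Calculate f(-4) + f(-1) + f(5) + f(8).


f(-4) = -22
f(-1) = -7
f(5) = 23
f(8) = 38
Sum = 32

32


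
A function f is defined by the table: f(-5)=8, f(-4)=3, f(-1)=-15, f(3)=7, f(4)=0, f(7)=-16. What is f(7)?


Reading from the table at x = 7

-16


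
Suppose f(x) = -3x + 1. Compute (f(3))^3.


f(3) = -8
(-8)^3 = -512

-512


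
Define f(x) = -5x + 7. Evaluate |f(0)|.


f(0) = 7
|7| = 7

7


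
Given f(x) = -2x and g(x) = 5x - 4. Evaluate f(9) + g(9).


f(9) = -18
g(9) = 41
Sum = 23

23


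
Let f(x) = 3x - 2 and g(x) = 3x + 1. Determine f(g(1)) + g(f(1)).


14


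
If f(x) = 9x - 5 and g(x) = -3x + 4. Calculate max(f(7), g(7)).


f(7) = 58
g(7) = -17
max = 58

58


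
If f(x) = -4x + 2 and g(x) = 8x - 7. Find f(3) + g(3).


f(3) = -10
g(3) = 17
Sum = 7

7


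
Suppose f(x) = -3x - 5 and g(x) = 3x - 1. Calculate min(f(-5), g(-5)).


f(-5) = 10
g(-5) = -16
min = -16

-16


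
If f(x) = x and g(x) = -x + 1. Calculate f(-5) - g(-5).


f(-5) = -5
g(-5) = 6
Difference = -11

-11


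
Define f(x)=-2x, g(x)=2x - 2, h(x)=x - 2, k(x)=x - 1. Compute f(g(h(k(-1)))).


k(-1) = -2
h(-2) = -4
g(-4) = -10
f(-10) = 20

20


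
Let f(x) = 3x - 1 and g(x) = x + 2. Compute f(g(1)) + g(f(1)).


f(g(1)) = 8
g(f(1)) = 4
Sum = 12

12


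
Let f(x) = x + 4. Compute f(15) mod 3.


f(15) = 19
19 mod 3 = 1

1


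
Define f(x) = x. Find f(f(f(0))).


f(0) = 0
f(0) = 0
f(0) = 0

0


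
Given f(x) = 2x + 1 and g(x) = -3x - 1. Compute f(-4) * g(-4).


f(-4) = -7
g(-4) = 11
Product = -77

-77


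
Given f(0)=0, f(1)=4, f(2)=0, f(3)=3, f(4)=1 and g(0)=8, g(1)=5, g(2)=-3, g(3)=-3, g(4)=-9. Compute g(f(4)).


f(4) = 1
g(1) = 5

5


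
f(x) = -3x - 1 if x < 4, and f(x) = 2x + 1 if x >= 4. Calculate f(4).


4 satisfies x >= 4
f(4) = 9

9


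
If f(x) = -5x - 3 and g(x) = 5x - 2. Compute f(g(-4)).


g(-4) = -22
f(-22) = 107

107


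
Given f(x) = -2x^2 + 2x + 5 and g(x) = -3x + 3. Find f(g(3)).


-79


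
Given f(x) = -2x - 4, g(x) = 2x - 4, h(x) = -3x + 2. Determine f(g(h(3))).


32


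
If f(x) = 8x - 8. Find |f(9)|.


f(9) = 64
|64| = 64

64


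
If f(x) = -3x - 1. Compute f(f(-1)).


f(-1) = 2
f(2) = -7

-7


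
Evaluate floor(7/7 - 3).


7/7 = 1
1 - 3 = -2
floor(-2) = -2

-2


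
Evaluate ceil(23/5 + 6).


23/5 = 4.6
4.6 + 6 = 10.6
ceil(10.6) = 11

11


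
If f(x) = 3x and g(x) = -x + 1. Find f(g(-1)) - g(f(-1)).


f(g(-1)) = 6
g(f(-1)) = 4
Difference = 2

2


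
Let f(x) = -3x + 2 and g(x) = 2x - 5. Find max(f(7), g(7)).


f(7) = -19
g(7) = 9
max = 9

9


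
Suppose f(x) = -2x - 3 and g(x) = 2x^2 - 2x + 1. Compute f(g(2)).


g(2) = 5
f(5) = -13

-13


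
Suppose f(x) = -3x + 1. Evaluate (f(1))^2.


f(1) = -2
(-2)^2 = 4

4


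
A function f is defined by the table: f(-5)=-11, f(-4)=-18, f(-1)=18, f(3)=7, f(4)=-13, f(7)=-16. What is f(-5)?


-11


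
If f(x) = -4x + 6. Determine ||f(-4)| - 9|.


13


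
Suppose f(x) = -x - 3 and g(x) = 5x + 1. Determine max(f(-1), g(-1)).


f(-1) = -2
g(-1) = -4
max = -2

-2


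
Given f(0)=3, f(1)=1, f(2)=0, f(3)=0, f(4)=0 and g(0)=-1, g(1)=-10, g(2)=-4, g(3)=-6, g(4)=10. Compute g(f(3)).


f(3) = 0
g(0) = -1

-1


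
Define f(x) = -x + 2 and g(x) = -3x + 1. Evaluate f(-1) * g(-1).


f(-1) = 3
g(-1) = 4
Product = 12

12


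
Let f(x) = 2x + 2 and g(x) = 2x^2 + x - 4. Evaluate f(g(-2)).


6


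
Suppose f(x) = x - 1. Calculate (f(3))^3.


f(3) = 2
(2)^3 = 8

8


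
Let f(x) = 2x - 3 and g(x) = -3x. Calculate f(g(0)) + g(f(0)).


f(g(0)) = -3
g(f(0)) = 9
Sum = 6

6


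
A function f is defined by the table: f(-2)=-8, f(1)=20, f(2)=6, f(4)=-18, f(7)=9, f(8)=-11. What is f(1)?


Reading from the table at x = 1

20


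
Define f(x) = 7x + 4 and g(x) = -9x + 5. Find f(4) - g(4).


f(4) = 32
g(4) = -31
Difference = 63

63


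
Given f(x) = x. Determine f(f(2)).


f(2) = 2
f(2) = 2

2


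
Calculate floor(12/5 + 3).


5


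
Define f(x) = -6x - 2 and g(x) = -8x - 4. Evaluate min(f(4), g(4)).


-36


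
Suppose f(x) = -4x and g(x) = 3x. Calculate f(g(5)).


g(5) = 15
f(15) = -60

-60


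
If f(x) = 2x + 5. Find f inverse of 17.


Solve 2x + 5 = 17
x = (17 - 5) / 2 = 6

6


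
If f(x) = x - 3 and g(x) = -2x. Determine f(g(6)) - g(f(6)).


f(g(6)) = -15
g(f(6)) = -6
Difference = -9

-9


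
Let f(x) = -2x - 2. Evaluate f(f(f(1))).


-14


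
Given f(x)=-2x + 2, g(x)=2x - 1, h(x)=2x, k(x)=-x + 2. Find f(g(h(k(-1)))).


k(-1) = 3
h(3) = 6
g(6) = 11
f(11) = -20

-20


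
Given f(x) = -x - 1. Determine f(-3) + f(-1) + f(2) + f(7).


f(-3) = 2
f(-1) = 0
f(2) = -3
f(7) = -8
Sum = -9

-9


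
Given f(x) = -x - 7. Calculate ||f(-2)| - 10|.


5


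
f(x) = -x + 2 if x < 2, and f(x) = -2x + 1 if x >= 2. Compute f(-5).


-5 satisfies x < 2
f(-5) = 7

7


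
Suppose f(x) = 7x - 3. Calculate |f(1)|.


f(1) = 4
|4| = 4

4


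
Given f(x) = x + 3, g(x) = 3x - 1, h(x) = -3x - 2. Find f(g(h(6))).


h(6) = -20
g(-20) = -61
f(-61) = -58

-58


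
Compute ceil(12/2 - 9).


-3


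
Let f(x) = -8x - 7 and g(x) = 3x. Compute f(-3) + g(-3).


f(-3) = 17
g(-3) = -9
Sum = 8

8


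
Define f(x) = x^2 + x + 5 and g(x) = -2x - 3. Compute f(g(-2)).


g(-2) = 1
f(1) = 1*(1)^2 + 1*(1) + 5 = 7

7


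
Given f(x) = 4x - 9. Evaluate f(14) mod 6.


f(14) = 47
47 mod 6 = 5

5


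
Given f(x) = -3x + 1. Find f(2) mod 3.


f(2) = -5
-5 mod 3 = 1

1


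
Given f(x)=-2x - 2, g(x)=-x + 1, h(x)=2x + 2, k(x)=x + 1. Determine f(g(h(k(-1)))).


k(-1) = 0
h(0) = 2
g(2) = -1
f(-1) = 0

0


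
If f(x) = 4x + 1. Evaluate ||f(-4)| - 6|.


9


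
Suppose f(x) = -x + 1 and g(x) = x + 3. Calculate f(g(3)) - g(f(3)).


f(g(3)) = -5
g(f(3)) = 1
Difference = -6

-6


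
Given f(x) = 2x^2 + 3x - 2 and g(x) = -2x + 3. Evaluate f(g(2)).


g(2) = -1
f(-1) = 2*(-1)^2 + 3*(-1) - 2 = -3

-3


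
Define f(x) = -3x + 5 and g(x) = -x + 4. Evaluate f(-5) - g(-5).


f(-5) = 20
g(-5) = 9
Difference = 11

11


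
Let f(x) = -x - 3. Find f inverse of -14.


Solve -x - 3 = -14
x = (-14 + 3) / (-1) = 11

11


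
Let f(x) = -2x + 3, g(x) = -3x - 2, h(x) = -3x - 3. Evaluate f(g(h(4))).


h(4) = -15
g(-15) = 43
f(43) = -83

-83


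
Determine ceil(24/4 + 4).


10


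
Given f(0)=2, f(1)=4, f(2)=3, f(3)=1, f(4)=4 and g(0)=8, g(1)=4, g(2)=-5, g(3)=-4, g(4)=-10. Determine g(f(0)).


f(0) = 2
g(2) = -5

-5
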